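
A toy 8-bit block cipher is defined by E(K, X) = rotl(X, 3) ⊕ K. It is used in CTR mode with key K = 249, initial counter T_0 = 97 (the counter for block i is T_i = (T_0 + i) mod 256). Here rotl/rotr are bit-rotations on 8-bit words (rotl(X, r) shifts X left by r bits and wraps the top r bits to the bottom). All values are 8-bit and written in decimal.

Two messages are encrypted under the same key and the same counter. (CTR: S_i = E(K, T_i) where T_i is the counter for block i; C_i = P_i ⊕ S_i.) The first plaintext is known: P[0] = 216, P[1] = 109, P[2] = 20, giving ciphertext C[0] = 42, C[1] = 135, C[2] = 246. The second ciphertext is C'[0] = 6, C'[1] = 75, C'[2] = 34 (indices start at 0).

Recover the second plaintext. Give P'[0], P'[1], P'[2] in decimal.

P'[0] = 244, P'[1] = 161, P'[2] = 192

In CTR with a reused counter, both messages share the same keystream S_i, so C_i ⊕ C'_i = P_i ⊕ P'_i and thus P'_i = P_i ⊕ C_i ⊕ C'_i.
P'[0]: 216 ⊕ 42 ⊕ 6 = 244.
P'[1]: 109 ⊕ 135 ⊕ 75 = 161.
P'[2]: 20 ⊕ 246 ⊕ 34 = 192.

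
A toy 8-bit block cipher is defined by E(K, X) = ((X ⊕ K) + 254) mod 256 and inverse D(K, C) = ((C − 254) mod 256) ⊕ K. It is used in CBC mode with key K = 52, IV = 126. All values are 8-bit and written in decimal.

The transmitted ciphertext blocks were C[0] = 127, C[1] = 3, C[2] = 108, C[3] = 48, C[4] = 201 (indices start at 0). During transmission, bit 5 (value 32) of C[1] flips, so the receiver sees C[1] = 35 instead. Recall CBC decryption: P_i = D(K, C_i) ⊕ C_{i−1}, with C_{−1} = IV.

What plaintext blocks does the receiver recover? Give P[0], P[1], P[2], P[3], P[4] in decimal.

Only C[1] changed, to 35. In CBC, a change in C_i garbles P_i and flips the same bit in P_{i+1}. Decrypting the received ciphertext:
P[0]: D(K, 127) = 181; 181 ⊕ 126 = 203.
P[1]: D(K, 35) = 17; 17 ⊕ 127 = 110.
P[2]: D(K, 108) = 90; 90 ⊕ 35 = 121.
P[3]: D(K, 48) = 6; 6 ⊕ 108 = 106.
P[4]: D(K, 201) = 255; 255 ⊕ 48 = 207.
Blocks that differ from the original plaintext: P[1], P[2].

P[0] = 203, P[1] = 110, P[2] = 121, P[3] = 106, P[4] = 207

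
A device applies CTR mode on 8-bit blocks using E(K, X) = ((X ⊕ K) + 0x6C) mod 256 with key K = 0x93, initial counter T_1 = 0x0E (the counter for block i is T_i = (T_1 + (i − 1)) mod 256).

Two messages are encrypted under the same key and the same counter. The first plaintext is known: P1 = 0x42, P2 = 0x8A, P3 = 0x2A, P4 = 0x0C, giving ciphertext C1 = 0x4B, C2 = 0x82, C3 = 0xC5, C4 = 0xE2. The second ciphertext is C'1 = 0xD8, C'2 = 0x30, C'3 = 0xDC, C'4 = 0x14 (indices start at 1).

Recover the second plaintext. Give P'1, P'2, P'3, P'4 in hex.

In CTR with a reused counter, both messages share the same keystream S_i, so C_i ⊕ C'_i = P_i ⊕ P'_i and thus P'_i = P_i ⊕ C_i ⊕ C'_i.
P'1: 0x42 ⊕ 0x4B ⊕ 0xD8 = 0xD1.
P'2: 0x8A ⊕ 0x82 ⊕ 0x30 = 0x38.
P'3: 0x2A ⊕ 0xC5 ⊕ 0xDC = 0x33.
P'4: 0x0C ⊕ 0xE2 ⊕ 0x14 = 0xFA.

P'1 = 0xD1, P'2 = 0x38, P'3 = 0x33, P'4 = 0xFA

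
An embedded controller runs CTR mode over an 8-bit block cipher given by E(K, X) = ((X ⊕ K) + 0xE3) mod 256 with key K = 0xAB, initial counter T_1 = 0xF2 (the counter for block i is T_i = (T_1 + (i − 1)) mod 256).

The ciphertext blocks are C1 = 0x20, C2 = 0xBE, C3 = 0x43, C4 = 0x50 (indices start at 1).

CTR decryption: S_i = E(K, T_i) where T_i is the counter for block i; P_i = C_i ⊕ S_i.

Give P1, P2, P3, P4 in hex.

P1: T = 0xF2, S = E(K, T) = 0x3C; 0x20 ⊕ 0x3C = 0x1C.
P2: T = 0xF3, S = E(K, T) = 0x3B; 0xBE ⊕ 0x3B = 0x85.
P3: T = 0xF4, S = E(K, T) = 0x42; 0x43 ⊕ 0x42 = 0x01.
P4: T = 0xF5, S = E(K, T) = 0x41; 0x50 ⊕ 0x41 = 0x11.

P1 = 0x1C, P2 = 0x85, P3 = 0x01, P4 = 0x11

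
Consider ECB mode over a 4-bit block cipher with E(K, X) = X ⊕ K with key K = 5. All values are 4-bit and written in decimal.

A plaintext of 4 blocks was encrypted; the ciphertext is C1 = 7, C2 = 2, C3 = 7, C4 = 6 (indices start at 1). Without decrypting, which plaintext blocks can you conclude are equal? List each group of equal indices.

P1 = P3

ECB encrypts each block independently with the same key, so equal ciphertext blocks imply equal plaintext blocks.
C1 = C3 = 7, so P1 = P3.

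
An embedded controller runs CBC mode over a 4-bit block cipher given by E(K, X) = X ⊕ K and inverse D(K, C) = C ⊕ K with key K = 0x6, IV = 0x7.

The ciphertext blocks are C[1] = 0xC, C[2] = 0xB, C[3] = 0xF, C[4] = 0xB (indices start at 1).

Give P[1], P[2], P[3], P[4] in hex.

CBC decryption: P_i = D(K, C_i) ⊕ C_{i−1}, with C_{0} = IV.
P[1]: D(K, 0xC) = 0xA; 0xA ⊕ 0x7 = 0xD.
P[2]: D(K, 0xB) = 0xD; 0xD ⊕ 0xC = 0x1.
P[3]: D(K, 0xF) = 0x9; 0x9 ⊕ 0xB = 0x2.
P[4]: D(K, 0xB) = 0xD; 0xD ⊕ 0xF = 0x2.

P[1] = 0xD, P[2] = 0x1, P[3] = 0x2, P[4] = 0x2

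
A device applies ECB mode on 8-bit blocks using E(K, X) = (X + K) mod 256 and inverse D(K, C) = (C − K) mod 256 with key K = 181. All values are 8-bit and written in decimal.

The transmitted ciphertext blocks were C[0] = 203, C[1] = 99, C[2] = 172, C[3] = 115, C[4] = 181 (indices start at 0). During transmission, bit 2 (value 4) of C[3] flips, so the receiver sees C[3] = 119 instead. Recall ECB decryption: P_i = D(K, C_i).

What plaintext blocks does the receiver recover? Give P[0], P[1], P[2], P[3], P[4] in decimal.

Only C[3] changed, to 119. In ECB, a change in C_i affects only P_i. Decrypting the received ciphertext:
P[0]: D(K, 203) = 22.
P[1]: D(K, 99) = 174.
P[2]: D(K, 172) = 247.
P[3]: D(K, 119) = 194.
P[4]: D(K, 181) = 0.
Blocks that differ from the original plaintext: P[3].

P[0] = 22, P[1] = 174, P[2] = 247, P[3] = 194, P[4] = 0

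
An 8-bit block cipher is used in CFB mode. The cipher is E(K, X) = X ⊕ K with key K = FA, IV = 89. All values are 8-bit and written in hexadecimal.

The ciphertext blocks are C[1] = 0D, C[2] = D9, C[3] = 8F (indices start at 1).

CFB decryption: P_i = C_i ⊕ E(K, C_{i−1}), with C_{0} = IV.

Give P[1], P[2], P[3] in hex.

P[1] = 7E, P[2] = 2E, P[3] = AC

P[1]: E(K, 89) = 73; 0D ⊕ 73 = 7E.
P[2]: E(K, 0D) = F7; D9 ⊕ F7 = 2E.
P[3]: E(K, D9) = 23; 8F ⊕ 23 = AC.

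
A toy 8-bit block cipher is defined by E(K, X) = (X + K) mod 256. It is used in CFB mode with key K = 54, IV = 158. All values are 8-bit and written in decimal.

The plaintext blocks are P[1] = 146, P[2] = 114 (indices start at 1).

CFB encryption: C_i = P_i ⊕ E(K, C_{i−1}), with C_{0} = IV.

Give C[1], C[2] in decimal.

C[1] = 70, C[2] = 14

C[1]: E(K, 158) = 212; 146 ⊕ 212 = 70.
C[2]: E(K, 70) = 124; 114 ⊕ 124 = 14.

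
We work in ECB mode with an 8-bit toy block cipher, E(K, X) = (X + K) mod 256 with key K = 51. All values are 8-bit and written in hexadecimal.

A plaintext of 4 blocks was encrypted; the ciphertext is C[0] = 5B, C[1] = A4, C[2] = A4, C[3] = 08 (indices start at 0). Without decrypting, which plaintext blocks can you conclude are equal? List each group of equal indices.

ECB encrypts each block independently with the same key, so equal ciphertext blocks imply equal plaintext blocks.
C[1] = C[2] = A4, so P[1] = P[2].

P[1] = P[2]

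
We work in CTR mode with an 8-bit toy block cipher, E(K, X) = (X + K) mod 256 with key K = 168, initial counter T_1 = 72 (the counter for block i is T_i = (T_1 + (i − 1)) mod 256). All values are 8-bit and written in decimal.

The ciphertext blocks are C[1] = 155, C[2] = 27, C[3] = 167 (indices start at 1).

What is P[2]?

P[2] = 234

CTR decryption: S_i = E(K, T_i) where T_i is the counter for block i; P_i = C_i ⊕ S_i.
P[2]: T = 73, S = E(K, T) = 241; 27 ⊕ 241 = 234.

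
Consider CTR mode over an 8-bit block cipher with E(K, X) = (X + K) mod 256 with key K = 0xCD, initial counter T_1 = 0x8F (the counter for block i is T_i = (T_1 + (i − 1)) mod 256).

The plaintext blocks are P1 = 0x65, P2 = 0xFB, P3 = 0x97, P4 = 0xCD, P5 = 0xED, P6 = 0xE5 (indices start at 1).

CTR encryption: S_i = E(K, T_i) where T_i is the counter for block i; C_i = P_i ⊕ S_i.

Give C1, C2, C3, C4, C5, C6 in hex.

C1 = 0x39, C2 = 0xA6, C3 = 0xC9, C4 = 0x92, C5 = 0x8D, C6 = 0x84

C1: T = 0x8F, S = E(K, T) = 0x5C; 0x65 ⊕ 0x5C = 0x39.
C2: T = 0x90, S = E(K, T) = 0x5D; 0xFB ⊕ 0x5D = 0xA6.
C3: T = 0x91, S = E(K, T) = 0x5E; 0x97 ⊕ 0x5E = 0xC9.
C4: T = 0x92, S = E(K, T) = 0x5F; 0xCD ⊕ 0x5F = 0x92.
C5: T = 0x93, S = E(K, T) = 0x60; 0xED ⊕ 0x60 = 0x8D.
C6: T = 0x94, S = E(K, T) = 0x61; 0xE5 ⊕ 0x61 = 0x84.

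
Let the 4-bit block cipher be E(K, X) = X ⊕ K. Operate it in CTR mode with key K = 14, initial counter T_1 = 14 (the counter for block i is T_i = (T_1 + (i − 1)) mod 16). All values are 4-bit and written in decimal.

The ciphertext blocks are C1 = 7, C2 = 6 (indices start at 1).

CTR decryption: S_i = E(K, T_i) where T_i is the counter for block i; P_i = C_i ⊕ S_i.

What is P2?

P2: T = 15, S = E(K, T) = 1; 6 ⊕ 1 = 7.

P2 = 7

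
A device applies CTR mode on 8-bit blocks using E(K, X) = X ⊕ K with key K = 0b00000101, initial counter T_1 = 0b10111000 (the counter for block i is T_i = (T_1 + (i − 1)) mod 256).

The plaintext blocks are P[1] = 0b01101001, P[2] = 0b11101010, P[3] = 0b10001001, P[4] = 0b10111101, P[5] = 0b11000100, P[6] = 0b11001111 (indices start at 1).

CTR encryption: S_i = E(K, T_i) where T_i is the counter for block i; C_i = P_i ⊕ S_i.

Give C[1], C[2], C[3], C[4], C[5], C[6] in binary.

C[1]: T = 0b10111000, S = E(K, T) = 0b10111101; 0b01101001 ⊕ 0b10111101 = 0b11010100.
C[2]: T = 0b10111001, S = E(K, T) = 0b10111100; 0b11101010 ⊕ 0b10111100 = 0b01010110.
C[3]: T = 0b10111010, S = E(K, T) = 0b10111111; 0b10001001 ⊕ 0b10111111 = 0b00110110.
C[4]: T = 0b10111011, S = E(K, T) = 0b10111110; 0b10111101 ⊕ 0b10111110 = 0b00000011.
C[5]: T = 0b10111100, S = E(K, T) = 0b10111001; 0b11000100 ⊕ 0b10111001 = 0b01111101.
C[6]: T = 0b10111101, S = E(K, T) = 0b10111000; 0b11001111 ⊕ 0b10111000 = 0b01110111.

C[1] = 0b11010100, C[2] = 0b01010110, C[3] = 0b00110110, C[4] = 0b00000011, C[5] = 0b01111101, C[6] = 0b01110111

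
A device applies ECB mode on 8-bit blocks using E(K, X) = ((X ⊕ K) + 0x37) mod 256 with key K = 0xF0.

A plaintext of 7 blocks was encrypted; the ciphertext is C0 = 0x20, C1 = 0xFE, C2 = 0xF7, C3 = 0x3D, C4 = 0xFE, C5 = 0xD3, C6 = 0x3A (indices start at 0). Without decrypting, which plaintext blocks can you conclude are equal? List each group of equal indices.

P1 = P4

ECB encrypts each block independently with the same key, so equal ciphertext blocks imply equal plaintext blocks.
C1 = C4 = 0xFE, so P1 = P4.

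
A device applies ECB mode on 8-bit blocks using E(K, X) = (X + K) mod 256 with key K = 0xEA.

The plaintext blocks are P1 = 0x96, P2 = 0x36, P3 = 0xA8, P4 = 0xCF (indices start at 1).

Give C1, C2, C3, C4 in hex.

ECB encryption: C_i = E(K, P_i).
C1: E(K, 0x96) = 0x80.
C2: E(K, 0x36) = 0x20.
C3: E(K, 0xA8) = 0x92.
C4: E(K, 0xCF) = 0xB9.

C1 = 0x80, C2 = 0x20, C3 = 0x92, C4 = 0xB9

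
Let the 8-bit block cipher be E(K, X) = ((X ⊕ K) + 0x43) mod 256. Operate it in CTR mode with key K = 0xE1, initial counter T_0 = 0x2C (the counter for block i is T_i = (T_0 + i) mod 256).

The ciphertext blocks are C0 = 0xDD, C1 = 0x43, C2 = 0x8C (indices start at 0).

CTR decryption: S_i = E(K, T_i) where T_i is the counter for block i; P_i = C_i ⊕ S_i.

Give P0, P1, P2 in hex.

P0: T = 0x2C, S = E(K, T) = 0x10; 0xDD ⊕ 0x10 = 0xCD.
P1: T = 0x2D, S = E(K, T) = 0x0F; 0x43 ⊕ 0x0F = 0x4C.
P2: T = 0x2E, S = E(K, T) = 0x12; 0x8C ⊕ 0x12 = 0x9E.

P0 = 0xCD, P1 = 0x4C, P2 = 0x9E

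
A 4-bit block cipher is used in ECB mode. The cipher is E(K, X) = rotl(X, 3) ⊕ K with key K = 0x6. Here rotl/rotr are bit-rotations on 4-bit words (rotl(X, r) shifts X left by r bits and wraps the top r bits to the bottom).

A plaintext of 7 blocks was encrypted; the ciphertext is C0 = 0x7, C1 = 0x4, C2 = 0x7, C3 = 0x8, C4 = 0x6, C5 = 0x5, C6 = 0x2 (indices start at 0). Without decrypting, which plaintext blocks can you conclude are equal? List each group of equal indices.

ECB encrypts each block independently with the same key, so equal ciphertext blocks imply equal plaintext blocks.
C0 = C2 = 0x7, so P0 = P2.

P0 = P2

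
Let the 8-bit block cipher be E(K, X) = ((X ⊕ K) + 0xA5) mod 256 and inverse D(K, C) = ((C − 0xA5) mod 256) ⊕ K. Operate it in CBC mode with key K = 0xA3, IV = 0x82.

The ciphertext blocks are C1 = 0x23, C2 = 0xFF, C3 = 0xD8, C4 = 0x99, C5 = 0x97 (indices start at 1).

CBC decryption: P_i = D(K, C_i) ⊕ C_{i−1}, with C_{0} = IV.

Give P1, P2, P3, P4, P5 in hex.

P1 = 0x5F, P2 = 0xDA, P3 = 0x6F, P4 = 0x8F, P5 = 0xC8

P1: D(K, 0x23) = 0xDD; 0xDD ⊕ 0x82 = 0x5F.
P2: D(K, 0xFF) = 0xF9; 0xF9 ⊕ 0x23 = 0xDA.
P3: D(K, 0xD8) = 0x90; 0x90 ⊕ 0xFF = 0x6F.
P4: D(K, 0x99) = 0x57; 0x57 ⊕ 0xD8 = 0x8F.
P5: D(K, 0x97) = 0x51; 0x51 ⊕ 0x99 = 0xC8.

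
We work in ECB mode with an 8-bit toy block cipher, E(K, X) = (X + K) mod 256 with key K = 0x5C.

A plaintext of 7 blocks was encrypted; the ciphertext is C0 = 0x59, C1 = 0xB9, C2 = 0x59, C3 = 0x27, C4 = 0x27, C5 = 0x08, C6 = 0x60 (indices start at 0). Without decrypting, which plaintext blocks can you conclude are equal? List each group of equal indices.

ECB encrypts each block independently with the same key, so equal ciphertext blocks imply equal plaintext blocks.
C0 = C2 = 0x59, so P0 = P2.
C3 = C4 = 0x27, so P3 = P4.

P0 = P2; P3 = P4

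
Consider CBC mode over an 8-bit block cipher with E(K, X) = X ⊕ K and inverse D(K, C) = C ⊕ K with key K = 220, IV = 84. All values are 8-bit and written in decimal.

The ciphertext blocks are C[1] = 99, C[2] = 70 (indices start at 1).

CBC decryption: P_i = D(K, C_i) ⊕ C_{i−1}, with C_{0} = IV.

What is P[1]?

P[1]: D(K, 99) = 191; 191 ⊕ 84 = 235.

P[1] = 235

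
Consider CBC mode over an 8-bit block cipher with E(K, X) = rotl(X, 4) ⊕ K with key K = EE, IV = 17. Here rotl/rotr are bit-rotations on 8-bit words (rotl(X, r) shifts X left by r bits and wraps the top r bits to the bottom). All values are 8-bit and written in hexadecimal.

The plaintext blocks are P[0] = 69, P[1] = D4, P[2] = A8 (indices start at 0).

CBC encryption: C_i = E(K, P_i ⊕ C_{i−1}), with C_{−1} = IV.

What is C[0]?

C[0] = 09

C[0]: P[0] ⊕ 17 = 7E; E(K, 7E) = 09.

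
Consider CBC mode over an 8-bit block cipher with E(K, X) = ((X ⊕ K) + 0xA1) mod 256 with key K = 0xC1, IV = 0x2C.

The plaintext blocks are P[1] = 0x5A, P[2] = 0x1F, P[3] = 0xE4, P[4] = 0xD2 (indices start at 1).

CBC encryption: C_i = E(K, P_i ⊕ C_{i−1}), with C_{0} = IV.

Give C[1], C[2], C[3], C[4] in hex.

C[1]: P[1] ⊕ 0x2C = 0x76; E(K, 0x76) = 0x58.
C[2]: P[2] ⊕ 0x58 = 0x47; E(K, 0x47) = 0x27.
C[3]: P[3] ⊕ 0x27 = 0xC3; E(K, 0xC3) = 0xA3.
C[4]: P[4] ⊕ 0xA3 = 0x71; E(K, 0x71) = 0x51.

C[1] = 0x58, C[2] = 0x27, C[3] = 0xA3, C[4] = 0x51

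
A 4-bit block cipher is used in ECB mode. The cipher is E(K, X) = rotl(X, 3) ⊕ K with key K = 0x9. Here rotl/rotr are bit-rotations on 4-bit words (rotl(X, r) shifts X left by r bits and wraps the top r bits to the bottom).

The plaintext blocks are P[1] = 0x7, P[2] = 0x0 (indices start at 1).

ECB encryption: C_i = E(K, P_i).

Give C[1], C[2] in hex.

C[1] = 0x2, C[2] = 0x9

C[1]: E(K, 0x7) = 0x2.
C[2]: E(K, 0x0) = 0x9.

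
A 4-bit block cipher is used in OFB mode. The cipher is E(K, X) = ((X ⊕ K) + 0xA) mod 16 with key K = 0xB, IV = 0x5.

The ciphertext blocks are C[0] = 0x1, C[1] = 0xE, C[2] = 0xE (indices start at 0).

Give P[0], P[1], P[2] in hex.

P[0] = 0x9, P[1] = 0x3, P[2] = 0xE

OFB decryption: S_i = E(K, S_{i−1}) with S_{−1} = IV; P_i = C_i ⊕ S_i.
P[0]: S = E(K, 0x5) = 0x8; 0x1 ⊕ 0x8 = 0x9.
P[1]: S = E(K, 0x8) = 0xD; 0xE ⊕ 0xD = 0x3.
P[2]: S = E(K, 0xD) = 0x0; 0xE ⊕ 0x0 = 0xE.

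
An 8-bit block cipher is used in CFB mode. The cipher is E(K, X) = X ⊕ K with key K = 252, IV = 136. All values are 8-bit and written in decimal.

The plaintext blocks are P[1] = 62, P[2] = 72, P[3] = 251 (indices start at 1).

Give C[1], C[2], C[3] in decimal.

CFB encryption: C_i = P_i ⊕ E(K, C_{i−1}), with C_{0} = IV.
C[1]: E(K, 136) = 116; 62 ⊕ 116 = 74.
C[2]: E(K, 74) = 182; 72 ⊕ 182 = 254.
C[3]: E(K, 254) = 2; 251 ⊕ 2 = 249.

C[1] = 74, C[2] = 254, C[3] = 249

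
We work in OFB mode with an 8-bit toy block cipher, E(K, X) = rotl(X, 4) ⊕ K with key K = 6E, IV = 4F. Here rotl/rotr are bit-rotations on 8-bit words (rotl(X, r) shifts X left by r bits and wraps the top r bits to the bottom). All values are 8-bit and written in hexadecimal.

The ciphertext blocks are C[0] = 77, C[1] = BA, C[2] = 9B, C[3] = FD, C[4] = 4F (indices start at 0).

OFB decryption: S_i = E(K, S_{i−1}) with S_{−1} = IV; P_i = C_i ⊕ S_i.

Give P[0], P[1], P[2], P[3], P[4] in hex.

P[0]: S = E(K, 4F) = 9A; 77 ⊕ 9A = ED.
P[1]: S = E(K, 9A) = C7; BA ⊕ C7 = 7D.
P[2]: S = E(K, C7) = 12; 9B ⊕ 12 = 89.
P[3]: S = E(K, 12) = 4F; FD ⊕ 4F = B2.
P[4]: S = E(K, 4F) = 9A; 4F ⊕ 9A = D5.

P[0] = ED, P[1] = 7D, P[2] = 89, P[3] = B2, P[4] = D5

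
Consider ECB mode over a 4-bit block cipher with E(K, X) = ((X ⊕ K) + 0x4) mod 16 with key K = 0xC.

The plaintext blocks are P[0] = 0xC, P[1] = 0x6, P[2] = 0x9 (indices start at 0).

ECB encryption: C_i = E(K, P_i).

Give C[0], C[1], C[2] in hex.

C[0]: E(K, 0xC) = 0x4.
C[1]: E(K, 0x6) = 0xE.
C[2]: E(K, 0x9) = 0x9.

C[0] = 0x4, C[1] = 0xE, C[2] = 0x9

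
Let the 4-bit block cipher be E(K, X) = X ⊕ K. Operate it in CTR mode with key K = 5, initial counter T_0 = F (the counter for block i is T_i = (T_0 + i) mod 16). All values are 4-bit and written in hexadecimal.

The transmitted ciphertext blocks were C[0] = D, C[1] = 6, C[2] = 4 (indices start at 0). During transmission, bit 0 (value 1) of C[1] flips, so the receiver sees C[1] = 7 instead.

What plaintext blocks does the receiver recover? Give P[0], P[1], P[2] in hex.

P[0] = 7, P[1] = 2, P[2] = 0

CTR decryption: S_i = E(K, T_i) where T_i is the counter for block i; P_i = C_i ⊕ S_i.
Only C[1] changed, to 7. In CTR, a change in C_i flips the same bit in P_i only; the keystream is unaffected. Decrypting the received ciphertext:
P[0]: T = F, S = E(K, T) = A; D ⊕ A = 7.
P[1]: T = 0, S = E(K, T) = 5; 7 ⊕ 5 = 2.
P[2]: T = 1, S = E(K, T) = 4; 4 ⊕ 4 = 0.
Blocks that differ from the original plaintext: P[1].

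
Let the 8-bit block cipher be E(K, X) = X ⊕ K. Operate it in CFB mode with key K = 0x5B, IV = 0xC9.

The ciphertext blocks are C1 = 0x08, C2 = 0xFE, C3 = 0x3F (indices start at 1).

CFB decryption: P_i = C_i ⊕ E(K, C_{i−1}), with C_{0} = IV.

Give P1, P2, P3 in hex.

P1 = 0x9A, P2 = 0xAD, P3 = 0x9A

P1: E(K, 0xC9) = 0x92; 0x08 ⊕ 0x92 = 0x9A.
P2: E(K, 0x08) = 0x53; 0xFE ⊕ 0x53 = 0xAD.
P3: E(K, 0xFE) = 0xA5; 0x3F ⊕ 0xA5 = 0x9A.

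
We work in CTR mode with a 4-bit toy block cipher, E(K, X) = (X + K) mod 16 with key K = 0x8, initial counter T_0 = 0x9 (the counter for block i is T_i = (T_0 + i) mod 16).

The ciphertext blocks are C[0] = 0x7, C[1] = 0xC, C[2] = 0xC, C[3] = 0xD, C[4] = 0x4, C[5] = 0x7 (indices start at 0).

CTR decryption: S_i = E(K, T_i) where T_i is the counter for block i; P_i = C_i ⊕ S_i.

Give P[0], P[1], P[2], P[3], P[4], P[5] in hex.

P[0]: T = 0x9, S = E(K, T) = 0x1; 0x7 ⊕ 0x1 = 0x6.
P[1]: T = 0xA, S = E(K, T) = 0x2; 0xC ⊕ 0x2 = 0xE.
P[2]: T = 0xB, S = E(K, T) = 0x3; 0xC ⊕ 0x3 = 0xF.
P[3]: T = 0xC, S = E(K, T) = 0x4; 0xD ⊕ 0x4 = 0x9.
P[4]: T = 0xD, S = E(K, T) = 0x5; 0x4 ⊕ 0x5 = 0x1.
P[5]: T = 0xE, S = E(K, T) = 0x6; 0x7 ⊕ 0x6 = 0x1.

P[0] = 0x6, P[1] = 0xE, P[2] = 0xF, P[3] = 0x9, P[4] = 0x1, P[5] = 0x1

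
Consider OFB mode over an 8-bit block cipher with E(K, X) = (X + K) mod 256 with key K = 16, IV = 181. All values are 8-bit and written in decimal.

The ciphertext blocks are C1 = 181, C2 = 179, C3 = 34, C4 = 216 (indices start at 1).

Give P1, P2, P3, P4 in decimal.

P1 = 112, P2 = 102, P3 = 199, P4 = 45

OFB decryption: S_i = E(K, S_{i−1}) with S_{0} = IV; P_i = C_i ⊕ S_i.
P1: S = E(K, 181) = 197; 181 ⊕ 197 = 112.
P2: S = E(K, 197) = 213; 179 ⊕ 213 = 102.
P3: S = E(K, 213) = 229; 34 ⊕ 229 = 199.
P4: S = E(K, 229) = 245; 216 ⊕ 245 = 45.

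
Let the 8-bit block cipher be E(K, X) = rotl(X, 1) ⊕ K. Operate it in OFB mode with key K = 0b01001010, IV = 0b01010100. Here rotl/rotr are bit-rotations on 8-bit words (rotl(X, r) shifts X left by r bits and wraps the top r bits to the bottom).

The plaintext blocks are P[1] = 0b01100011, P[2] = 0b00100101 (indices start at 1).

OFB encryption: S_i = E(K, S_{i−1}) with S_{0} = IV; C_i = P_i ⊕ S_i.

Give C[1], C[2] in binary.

C[1]: S = E(K, 0b01010100) = 0b11100010; 0b01100011 ⊕ 0b11100010 = 0b10000001.
C[2]: S = E(K, 0b11100010) = 0b10001111; 0b00100101 ⊕ 0b10001111 = 0b10101010.

C[1] = 0b10000001, C[2] = 0b10101010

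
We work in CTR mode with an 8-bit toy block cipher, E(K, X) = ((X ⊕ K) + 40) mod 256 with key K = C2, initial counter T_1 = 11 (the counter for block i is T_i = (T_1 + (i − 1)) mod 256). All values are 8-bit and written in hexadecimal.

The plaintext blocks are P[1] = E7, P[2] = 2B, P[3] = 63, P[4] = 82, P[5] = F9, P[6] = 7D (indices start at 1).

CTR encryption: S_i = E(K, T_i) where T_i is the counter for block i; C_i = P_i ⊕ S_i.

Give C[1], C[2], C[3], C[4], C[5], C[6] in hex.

C[1] = F4, C[2] = 3B, C[3] = 72, C[4] = 94, C[5] = EE, C[6] = 69

C[1]: T = 11, S = E(K, T) = 13; E7 ⊕ 13 = F4.
C[2]: T = 12, S = E(K, T) = 10; 2B ⊕ 10 = 3B.
C[3]: T = 13, S = E(K, T) = 11; 63 ⊕ 11 = 72.
C[4]: T = 14, S = E(K, T) = 16; 82 ⊕ 16 = 94.
C[5]: T = 15, S = E(K, T) = 17; F9 ⊕ 17 = EE.
C[6]: T = 16, S = E(K, T) = 14; 7D ⊕ 14 = 69.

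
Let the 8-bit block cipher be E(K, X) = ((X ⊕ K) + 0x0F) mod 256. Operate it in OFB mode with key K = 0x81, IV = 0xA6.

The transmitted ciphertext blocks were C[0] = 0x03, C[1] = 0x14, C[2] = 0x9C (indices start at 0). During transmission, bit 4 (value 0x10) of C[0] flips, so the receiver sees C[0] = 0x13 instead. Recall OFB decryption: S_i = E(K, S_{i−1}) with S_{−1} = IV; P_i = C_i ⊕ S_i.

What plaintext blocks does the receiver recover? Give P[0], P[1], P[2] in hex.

P[0] = 0x25, P[1] = 0xD2, P[2] = 0xCA

Only C[0] changed, to 0x13. In OFB, a change in C_i flips the same bit in P_i only; the keystream is unaffected. Decrypting the received ciphertext:
P[0]: S = E(K, 0xA6) = 0x36; 0x13 ⊕ 0x36 = 0x25.
P[1]: S = E(K, 0x36) = 0xC6; 0x14 ⊕ 0xC6 = 0xD2.
P[2]: S = E(K, 0xC6) = 0x56; 0x9C ⊕ 0x56 = 0xCA.
Blocks that differ from the original plaintext: P[0].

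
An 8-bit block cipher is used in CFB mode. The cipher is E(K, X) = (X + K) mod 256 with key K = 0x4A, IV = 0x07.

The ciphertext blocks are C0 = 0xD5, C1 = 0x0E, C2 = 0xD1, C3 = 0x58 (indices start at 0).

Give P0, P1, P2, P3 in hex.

CFB decryption: P_i = C_i ⊕ E(K, C_{i−1}), with C_{−1} = IV.
P0: E(K, 0x07) = 0x51; 0xD5 ⊕ 0x51 = 0x84.
P1: E(K, 0xD5) = 0x1F; 0x0E ⊕ 0x1F = 0x11.
P2: E(K, 0x0E) = 0x58; 0xD1 ⊕ 0x58 = 0x89.
P3: E(K, 0xD1) = 0x1B; 0x58 ⊕ 0x1B = 0x43.

P0 = 0x84, P1 = 0x11, P2 = 0x89, P3 = 0x43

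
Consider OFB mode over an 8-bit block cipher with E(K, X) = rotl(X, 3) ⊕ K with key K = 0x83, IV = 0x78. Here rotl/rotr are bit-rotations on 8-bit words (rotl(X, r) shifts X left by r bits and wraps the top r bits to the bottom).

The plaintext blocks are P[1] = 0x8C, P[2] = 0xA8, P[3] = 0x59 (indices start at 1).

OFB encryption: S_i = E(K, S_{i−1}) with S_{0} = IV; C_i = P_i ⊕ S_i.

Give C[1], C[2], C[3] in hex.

C[1] = 0xCC, C[2] = 0x29, C[3] = 0xD6

C[1]: S = E(K, 0x78) = 0x40; 0x8C ⊕ 0x40 = 0xCC.
C[2]: S = E(K, 0x40) = 0x81; 0xA8 ⊕ 0x81 = 0x29.
C[3]: S = E(K, 0x81) = 0x8F; 0x59 ⊕ 0x8F = 0xD6.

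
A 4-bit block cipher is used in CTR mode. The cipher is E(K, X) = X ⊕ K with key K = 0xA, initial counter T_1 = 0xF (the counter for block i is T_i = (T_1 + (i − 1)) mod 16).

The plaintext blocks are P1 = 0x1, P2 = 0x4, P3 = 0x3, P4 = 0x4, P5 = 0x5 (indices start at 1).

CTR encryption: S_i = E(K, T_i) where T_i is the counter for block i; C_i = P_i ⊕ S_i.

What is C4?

C4 = 0xC

C1: T = 0xF, S = E(K, T) = 0x5; 0x1 ⊕ 0x5 = 0x4.
C2: T = 0x0, S = E(K, T) = 0xA; 0x4 ⊕ 0xA = 0xE.
C3: T = 0x1, S = E(K, T) = 0xB; 0x3 ⊕ 0xB = 0x8.
C4: T = 0x2, S = E(K, T) = 0x8; 0x4 ⊕ 0x8 = 0xC.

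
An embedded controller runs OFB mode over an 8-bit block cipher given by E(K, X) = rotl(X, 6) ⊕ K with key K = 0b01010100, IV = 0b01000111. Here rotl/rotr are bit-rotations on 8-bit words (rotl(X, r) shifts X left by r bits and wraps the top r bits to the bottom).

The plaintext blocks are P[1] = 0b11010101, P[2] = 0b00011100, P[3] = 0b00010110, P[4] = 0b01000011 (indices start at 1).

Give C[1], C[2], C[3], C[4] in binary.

OFB encryption: S_i = E(K, S_{i−1}) with S_{0} = IV; C_i = P_i ⊕ S_i.
C[1]: S = E(K, 0b01000111) = 0b10000101; 0b11010101 ⊕ 0b10000101 = 0b01010000.
C[2]: S = E(K, 0b10000101) = 0b00110101; 0b00011100 ⊕ 0b00110101 = 0b00101001.
C[3]: S = E(K, 0b00110101) = 0b00011001; 0b00010110 ⊕ 0b00011001 = 0b00001111.
C[4]: S = E(K, 0b00011001) = 0b00010010; 0b01000011 ⊕ 0b00010010 = 0b01010001.

C[1] = 0b01010000, C[2] = 0b00101001, C[3] = 0b00001111, C[4] = 0b01010001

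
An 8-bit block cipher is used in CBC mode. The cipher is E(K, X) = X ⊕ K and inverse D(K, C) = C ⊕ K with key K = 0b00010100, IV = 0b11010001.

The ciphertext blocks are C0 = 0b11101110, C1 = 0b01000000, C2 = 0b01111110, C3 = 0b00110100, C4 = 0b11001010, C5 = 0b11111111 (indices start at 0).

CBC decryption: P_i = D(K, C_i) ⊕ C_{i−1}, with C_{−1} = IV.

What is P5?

P5: D(K, 0b11111111) = 0b11101011; 0b11101011 ⊕ 0b11001010 = 0b00100001.

P5 = 0b00100001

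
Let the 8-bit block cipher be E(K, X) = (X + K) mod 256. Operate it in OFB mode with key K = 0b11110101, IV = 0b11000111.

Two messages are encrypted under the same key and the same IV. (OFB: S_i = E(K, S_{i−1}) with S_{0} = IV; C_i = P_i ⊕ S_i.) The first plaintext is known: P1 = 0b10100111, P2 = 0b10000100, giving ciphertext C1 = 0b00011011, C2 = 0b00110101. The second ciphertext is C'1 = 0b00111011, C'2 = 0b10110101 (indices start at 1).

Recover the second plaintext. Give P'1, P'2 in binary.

In OFB with a reused IV, both messages share the same keystream S_i, so C_i ⊕ C'_i = P_i ⊕ P'_i and thus P'_i = P_i ⊕ C_i ⊕ C'_i.
P'1: 0b10100111 ⊕ 0b00011011 ⊕ 0b00111011 = 0b10000111.
P'2: 0b10000100 ⊕ 0b00110101 ⊕ 0b10110101 = 0b00000100.

P'1 = 0b10000111, P'2 = 0b00000100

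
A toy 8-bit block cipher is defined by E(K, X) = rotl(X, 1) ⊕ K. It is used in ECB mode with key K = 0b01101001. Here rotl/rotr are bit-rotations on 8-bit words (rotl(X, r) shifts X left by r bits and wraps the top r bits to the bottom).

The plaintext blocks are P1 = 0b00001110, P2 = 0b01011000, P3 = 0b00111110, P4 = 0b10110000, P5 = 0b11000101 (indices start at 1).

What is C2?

ECB encryption: C_i = E(K, P_i).
C2: E(K, 0b01011000) = 0b11011001.

C2 = 0b11011001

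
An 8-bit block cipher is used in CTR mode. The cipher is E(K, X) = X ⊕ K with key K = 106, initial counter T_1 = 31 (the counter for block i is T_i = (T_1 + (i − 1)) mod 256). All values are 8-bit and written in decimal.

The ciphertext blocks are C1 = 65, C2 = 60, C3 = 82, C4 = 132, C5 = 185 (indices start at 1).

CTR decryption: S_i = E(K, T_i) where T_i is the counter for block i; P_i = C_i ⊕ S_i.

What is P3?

P3 = 25

P3: T = 33, S = E(K, T) = 75; 82 ⊕ 75 = 25.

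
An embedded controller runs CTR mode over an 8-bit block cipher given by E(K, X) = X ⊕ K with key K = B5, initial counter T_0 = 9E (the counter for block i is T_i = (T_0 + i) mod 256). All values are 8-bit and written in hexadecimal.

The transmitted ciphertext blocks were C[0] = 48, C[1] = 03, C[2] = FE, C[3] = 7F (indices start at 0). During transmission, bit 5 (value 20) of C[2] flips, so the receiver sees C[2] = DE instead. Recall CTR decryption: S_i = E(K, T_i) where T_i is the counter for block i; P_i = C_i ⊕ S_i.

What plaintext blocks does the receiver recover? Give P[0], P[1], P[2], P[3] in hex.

P[0] = 63, P[1] = 29, P[2] = CB, P[3] = 6B

Only C[2] changed, to DE. In CTR, a change in C_i flips the same bit in P_i only; the keystream is unaffected. Decrypting the received ciphertext:
P[0]: T = 9E, S = E(K, T) = 2B; 48 ⊕ 2B = 63.
P[1]: T = 9F, S = E(K, T) = 2A; 03 ⊕ 2A = 29.
P[2]: T = A0, S = E(K, T) = 15; DE ⊕ 15 = CB.
P[3]: T = A1, S = E(K, T) = 14; 7F ⊕ 14 = 6B.
Blocks that differ from the original plaintext: P[2].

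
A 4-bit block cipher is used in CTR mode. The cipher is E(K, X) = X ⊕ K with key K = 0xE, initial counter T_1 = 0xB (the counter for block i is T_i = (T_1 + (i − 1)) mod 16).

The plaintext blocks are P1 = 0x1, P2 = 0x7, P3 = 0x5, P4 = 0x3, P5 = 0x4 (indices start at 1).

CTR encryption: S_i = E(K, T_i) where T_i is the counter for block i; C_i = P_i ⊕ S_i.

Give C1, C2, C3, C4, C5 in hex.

C1: T = 0xB, S = E(K, T) = 0x5; 0x1 ⊕ 0x5 = 0x4.
C2: T = 0xC, S = E(K, T) = 0x2; 0x7 ⊕ 0x2 = 0x5.
C3: T = 0xD, S = E(K, T) = 0x3; 0x5 ⊕ 0x3 = 0x6.
C4: T = 0xE, S = E(K, T) = 0x0; 0x3 ⊕ 0x0 = 0x3.
C5: T = 0xF, S = E(K, T) = 0x1; 0x4 ⊕ 0x1 = 0x5.

C1 = 0x4, C2 = 0x5, C3 = 0x6, C4 = 0x3, C5 = 0x5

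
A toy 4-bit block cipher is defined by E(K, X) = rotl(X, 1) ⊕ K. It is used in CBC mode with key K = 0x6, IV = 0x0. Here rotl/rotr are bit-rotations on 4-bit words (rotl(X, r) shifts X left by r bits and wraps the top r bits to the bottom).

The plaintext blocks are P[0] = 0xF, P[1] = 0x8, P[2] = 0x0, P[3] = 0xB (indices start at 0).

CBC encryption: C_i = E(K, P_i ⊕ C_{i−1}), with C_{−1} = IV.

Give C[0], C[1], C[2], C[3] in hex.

C[0] = 0x9, C[1] = 0x4, C[2] = 0xE, C[3] = 0xC

C[0]: P[0] ⊕ 0x0 = 0xF; E(K, 0xF) = 0x9.
C[1]: P[1] ⊕ 0x9 = 0x1; E(K, 0x1) = 0x4.
C[2]: P[2] ⊕ 0x4 = 0x4; E(K, 0x4) = 0xE.
C[3]: P[3] ⊕ 0xE = 0x5; E(K, 0x5) = 0xC.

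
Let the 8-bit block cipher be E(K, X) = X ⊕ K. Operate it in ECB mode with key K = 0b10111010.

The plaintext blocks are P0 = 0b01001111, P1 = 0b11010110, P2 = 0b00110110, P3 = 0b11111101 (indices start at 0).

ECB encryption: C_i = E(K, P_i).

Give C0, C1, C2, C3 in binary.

C0: E(K, 0b01001111) = 0b11110101.
C1: E(K, 0b11010110) = 0b01101100.
C2: E(K, 0b00110110) = 0b10001100.
C3: E(K, 0b11111101) = 0b01000111.

C0 = 0b11110101, C1 = 0b01101100, C2 = 0b10001100, C3 = 0b01000111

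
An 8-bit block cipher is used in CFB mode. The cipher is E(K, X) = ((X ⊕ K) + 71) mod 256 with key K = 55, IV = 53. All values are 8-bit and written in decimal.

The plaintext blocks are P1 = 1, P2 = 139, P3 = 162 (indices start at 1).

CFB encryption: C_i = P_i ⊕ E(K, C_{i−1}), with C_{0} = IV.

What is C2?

C2 = 77

C1: E(K, 53) = 73; 1 ⊕ 73 = 72.
C2: E(K, 72) = 198; 139 ⊕ 198 = 77.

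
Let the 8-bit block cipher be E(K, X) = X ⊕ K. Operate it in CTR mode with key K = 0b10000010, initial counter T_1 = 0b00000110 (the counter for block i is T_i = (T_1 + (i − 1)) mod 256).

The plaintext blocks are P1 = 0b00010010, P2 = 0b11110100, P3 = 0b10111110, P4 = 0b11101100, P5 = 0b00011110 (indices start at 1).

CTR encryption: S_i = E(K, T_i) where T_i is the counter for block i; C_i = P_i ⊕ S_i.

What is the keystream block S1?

0b10000100

C1: T = 0b00000110, S = E(K, T) = 0b10000100; 0b00010010 ⊕ 0b10000100 = 0b10010110.
So S1 = 0b10000100.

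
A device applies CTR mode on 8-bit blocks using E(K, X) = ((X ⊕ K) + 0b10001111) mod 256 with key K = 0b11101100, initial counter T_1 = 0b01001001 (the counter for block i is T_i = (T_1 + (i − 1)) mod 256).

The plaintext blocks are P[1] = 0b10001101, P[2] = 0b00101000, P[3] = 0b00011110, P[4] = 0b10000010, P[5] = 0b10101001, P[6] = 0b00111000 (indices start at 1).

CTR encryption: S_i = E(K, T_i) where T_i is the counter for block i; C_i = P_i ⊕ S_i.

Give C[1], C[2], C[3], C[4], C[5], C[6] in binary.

C[1]: T = 0b01001001, S = E(K, T) = 0b00110100; 0b10001101 ⊕ 0b00110100 = 0b10111001.
C[2]: T = 0b01001010, S = E(K, T) = 0b00110101; 0b00101000 ⊕ 0b00110101 = 0b00011101.
C[3]: T = 0b01001011, S = E(K, T) = 0b00110110; 0b00011110 ⊕ 0b00110110 = 0b00101000.
C[4]: T = 0b01001100, S = E(K, T) = 0b00101111; 0b10000010 ⊕ 0b00101111 = 0b10101101.
C[5]: T = 0b01001101, S = E(K, T) = 0b00110000; 0b10101001 ⊕ 0b00110000 = 0b10011001.
C[6]: T = 0b01001110, S = E(K, T) = 0b00110001; 0b00111000 ⊕ 0b00110001 = 0b00001001.

C[1] = 0b10111001, C[2] = 0b00011101, C[3] = 0b00101000, C[4] = 0b10101101, C[5] = 0b10011001, C[6] = 0b00001001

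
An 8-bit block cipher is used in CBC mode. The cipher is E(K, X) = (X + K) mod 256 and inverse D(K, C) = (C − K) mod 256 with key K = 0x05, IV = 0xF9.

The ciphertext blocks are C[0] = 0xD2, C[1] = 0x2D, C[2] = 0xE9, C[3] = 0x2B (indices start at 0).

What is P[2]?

P[2] = 0xC9

CBC decryption: P_i = D(K, C_i) ⊕ C_{i−1}, with C_{−1} = IV.
P[2]: D(K, 0xE9) = 0xE4; 0xE4 ⊕ 0x2D = 0xC9.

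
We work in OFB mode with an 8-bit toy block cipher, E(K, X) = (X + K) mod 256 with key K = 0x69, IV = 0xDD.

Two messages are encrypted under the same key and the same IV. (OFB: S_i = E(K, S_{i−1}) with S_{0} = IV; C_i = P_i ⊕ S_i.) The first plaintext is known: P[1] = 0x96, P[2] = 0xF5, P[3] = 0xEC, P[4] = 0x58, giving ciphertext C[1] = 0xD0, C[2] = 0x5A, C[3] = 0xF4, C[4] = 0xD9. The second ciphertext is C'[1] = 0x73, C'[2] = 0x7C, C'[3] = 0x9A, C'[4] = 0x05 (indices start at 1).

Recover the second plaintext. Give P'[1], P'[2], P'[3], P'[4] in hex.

In OFB with a reused IV, both messages share the same keystream S_i, so C_i ⊕ C'_i = P_i ⊕ P'_i and thus P'_i = P_i ⊕ C_i ⊕ C'_i.
P'[1]: 0x96 ⊕ 0xD0 ⊕ 0x73 = 0x35.
P'[2]: 0xF5 ⊕ 0x5A ⊕ 0x7C = 0xD3.
P'[3]: 0xEC ⊕ 0xF4 ⊕ 0x9A = 0x82.
P'[4]: 0x58 ⊕ 0xD9 ⊕ 0x05 = 0x84.

P'[1] = 0x35, P'[2] = 0xD3, P'[3] = 0x82, P'[4] = 0x84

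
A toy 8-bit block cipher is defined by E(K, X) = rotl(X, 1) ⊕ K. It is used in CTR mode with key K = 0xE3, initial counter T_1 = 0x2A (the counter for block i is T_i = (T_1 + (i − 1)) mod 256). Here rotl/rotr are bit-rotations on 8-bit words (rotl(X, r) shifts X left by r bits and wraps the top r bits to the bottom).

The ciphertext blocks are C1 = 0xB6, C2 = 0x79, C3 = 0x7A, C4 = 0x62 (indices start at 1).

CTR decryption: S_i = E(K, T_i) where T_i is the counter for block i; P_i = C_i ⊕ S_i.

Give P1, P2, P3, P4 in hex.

P1: T = 0x2A, S = E(K, T) = 0xB7; 0xB6 ⊕ 0xB7 = 0x01.
P2: T = 0x2B, S = E(K, T) = 0xB5; 0x79 ⊕ 0xB5 = 0xCC.
P3: T = 0x2C, S = E(K, T) = 0xBB; 0x7A ⊕ 0xBB = 0xC1.
P4: T = 0x2D, S = E(K, T) = 0xB9; 0x62 ⊕ 0xB9 = 0xDB.

P1 = 0x01, P2 = 0xCC, P3 = 0xC1, P4 = 0xDB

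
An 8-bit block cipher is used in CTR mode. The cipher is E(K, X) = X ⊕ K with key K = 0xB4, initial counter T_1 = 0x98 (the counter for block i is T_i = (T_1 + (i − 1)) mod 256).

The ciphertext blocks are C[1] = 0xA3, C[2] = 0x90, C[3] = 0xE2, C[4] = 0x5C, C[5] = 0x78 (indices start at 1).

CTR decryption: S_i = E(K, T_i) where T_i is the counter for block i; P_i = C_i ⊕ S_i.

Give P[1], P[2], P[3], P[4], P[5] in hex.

P[1] = 0x8F, P[2] = 0xBD, P[3] = 0xCC, P[4] = 0x73, P[5] = 0x50

P[1]: T = 0x98, S = E(K, T) = 0x2C; 0xA3 ⊕ 0x2C = 0x8F.
P[2]: T = 0x99, S = E(K, T) = 0x2D; 0x90 ⊕ 0x2D = 0xBD.
P[3]: T = 0x9A, S = E(K, T) = 0x2E; 0xE2 ⊕ 0x2E = 0xCC.
P[4]: T = 0x9B, S = E(K, T) = 0x2F; 0x5C ⊕ 0x2F = 0x73.
P[5]: T = 0x9C, S = E(K, T) = 0x28; 0x78 ⊕ 0x28 = 0x50.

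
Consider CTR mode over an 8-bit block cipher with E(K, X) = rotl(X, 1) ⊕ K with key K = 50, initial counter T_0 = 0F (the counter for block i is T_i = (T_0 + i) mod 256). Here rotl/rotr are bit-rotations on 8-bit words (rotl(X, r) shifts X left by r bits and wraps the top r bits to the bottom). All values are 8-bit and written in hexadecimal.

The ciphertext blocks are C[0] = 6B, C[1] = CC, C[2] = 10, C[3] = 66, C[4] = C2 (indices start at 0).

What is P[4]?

P[4] = B4

CTR decryption: S_i = E(K, T_i) where T_i is the counter for block i; P_i = C_i ⊕ S_i.
P[4]: T = 13, S = E(K, T) = 76; C2 ⊕ 76 = B4.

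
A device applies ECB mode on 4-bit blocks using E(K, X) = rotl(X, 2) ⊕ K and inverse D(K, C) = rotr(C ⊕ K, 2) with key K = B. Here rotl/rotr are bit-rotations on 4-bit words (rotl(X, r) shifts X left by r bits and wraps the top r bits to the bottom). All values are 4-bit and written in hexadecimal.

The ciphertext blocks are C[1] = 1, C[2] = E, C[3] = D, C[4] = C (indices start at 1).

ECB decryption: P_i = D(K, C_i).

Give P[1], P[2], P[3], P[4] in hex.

P[1]: D(K, 1) = A.
P[2]: D(K, E) = 5.
P[3]: D(K, D) = 9.
P[4]: D(K, C) = D.

P[1] = A, P[2] = 5, P[3] = 9, P[4] = D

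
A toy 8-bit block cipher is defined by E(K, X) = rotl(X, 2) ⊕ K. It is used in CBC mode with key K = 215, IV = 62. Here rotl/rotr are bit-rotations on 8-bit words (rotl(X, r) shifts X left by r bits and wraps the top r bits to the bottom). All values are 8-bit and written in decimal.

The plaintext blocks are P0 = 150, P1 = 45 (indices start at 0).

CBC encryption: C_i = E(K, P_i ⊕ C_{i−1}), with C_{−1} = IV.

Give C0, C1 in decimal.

C0: P0 ⊕ 62 = 168; E(K, 168) = 117.
C1: P1 ⊕ 117 = 88; E(K, 88) = 182.

C0 = 117, C1 = 182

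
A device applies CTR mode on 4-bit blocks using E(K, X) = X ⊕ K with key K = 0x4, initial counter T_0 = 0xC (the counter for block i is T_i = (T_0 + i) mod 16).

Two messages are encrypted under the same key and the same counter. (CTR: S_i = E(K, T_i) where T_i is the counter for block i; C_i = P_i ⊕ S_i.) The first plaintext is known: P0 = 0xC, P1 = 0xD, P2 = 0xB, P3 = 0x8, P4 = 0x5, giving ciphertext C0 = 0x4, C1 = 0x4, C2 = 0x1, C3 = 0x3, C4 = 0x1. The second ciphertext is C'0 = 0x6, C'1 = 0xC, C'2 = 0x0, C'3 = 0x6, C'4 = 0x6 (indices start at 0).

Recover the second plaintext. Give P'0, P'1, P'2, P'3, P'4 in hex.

In CTR with a reused counter, both messages share the same keystream S_i, so C_i ⊕ C'_i = P_i ⊕ P'_i and thus P'_i = P_i ⊕ C_i ⊕ C'_i.
P'0: 0xC ⊕ 0x4 ⊕ 0x6 = 0xE.
P'1: 0xD ⊕ 0x4 ⊕ 0xC = 0x5.
P'2: 0xB ⊕ 0x1 ⊕ 0x0 = 0xA.
P'3: 0x8 ⊕ 0x3 ⊕ 0x6 = 0xD.
P'4: 0x5 ⊕ 0x1 ⊕ 0x6 = 0x2.

P'0 = 0xE, P'1 = 0x5, P'2 = 0xA, P'3 = 0xD, P'4 = 0x2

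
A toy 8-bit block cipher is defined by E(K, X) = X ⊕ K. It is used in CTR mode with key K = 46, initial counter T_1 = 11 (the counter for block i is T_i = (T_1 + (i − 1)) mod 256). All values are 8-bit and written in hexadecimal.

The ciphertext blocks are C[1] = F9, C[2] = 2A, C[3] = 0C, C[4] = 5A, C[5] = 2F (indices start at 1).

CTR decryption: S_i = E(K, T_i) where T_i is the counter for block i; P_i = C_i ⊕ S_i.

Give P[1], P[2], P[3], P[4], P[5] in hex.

P[1]: T = 11, S = E(K, T) = 57; F9 ⊕ 57 = AE.
P[2]: T = 12, S = E(K, T) = 54; 2A ⊕ 54 = 7E.
P[3]: T = 13, S = E(K, T) = 55; 0C ⊕ 55 = 59.
P[4]: T = 14, S = E(K, T) = 52; 5A ⊕ 52 = 08.
P[5]: T = 15, S = E(K, T) = 53; 2F ⊕ 53 = 7C.

P[1] = AE, P[2] = 7E, P[3] = 59, P[4] = 08, P[5] = 7C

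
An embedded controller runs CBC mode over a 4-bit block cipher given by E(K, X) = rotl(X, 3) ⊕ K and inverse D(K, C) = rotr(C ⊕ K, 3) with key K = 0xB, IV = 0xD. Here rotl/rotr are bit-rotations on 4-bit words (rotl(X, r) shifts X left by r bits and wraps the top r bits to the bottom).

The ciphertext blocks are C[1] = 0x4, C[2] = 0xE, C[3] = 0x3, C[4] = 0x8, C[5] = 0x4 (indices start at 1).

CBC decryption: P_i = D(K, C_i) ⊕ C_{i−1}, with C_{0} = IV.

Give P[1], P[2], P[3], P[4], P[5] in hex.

P[1]: D(K, 0x4) = 0xF; 0xF ⊕ 0xD = 0x2.
P[2]: D(K, 0xE) = 0xA; 0xA ⊕ 0x4 = 0xE.
P[3]: D(K, 0x3) = 0x1; 0x1 ⊕ 0xE = 0xF.
P[4]: D(K, 0x8) = 0x6; 0x6 ⊕ 0x3 = 0x5.
P[5]: D(K, 0x4) = 0xF; 0xF ⊕ 0x8 = 0x7.

P[1] = 0x2, P[2] = 0xE, P[3] = 0xF, P[4] = 0x5, P[5] = 0x7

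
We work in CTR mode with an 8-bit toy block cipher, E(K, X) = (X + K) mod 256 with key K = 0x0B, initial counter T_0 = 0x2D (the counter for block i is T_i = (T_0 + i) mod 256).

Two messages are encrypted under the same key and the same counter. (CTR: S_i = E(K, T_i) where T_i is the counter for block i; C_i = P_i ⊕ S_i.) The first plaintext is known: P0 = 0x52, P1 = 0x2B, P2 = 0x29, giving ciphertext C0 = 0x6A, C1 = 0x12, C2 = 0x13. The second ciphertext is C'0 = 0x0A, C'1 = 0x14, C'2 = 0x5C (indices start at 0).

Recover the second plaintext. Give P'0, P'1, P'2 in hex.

P'0 = 0x32, P'1 = 0x2D, P'2 = 0x66

In CTR with a reused counter, both messages share the same keystream S_i, so C_i ⊕ C'_i = P_i ⊕ P'_i and thus P'_i = P_i ⊕ C_i ⊕ C'_i.
P'0: 0x52 ⊕ 0x6A ⊕ 0x0A = 0x32.
P'1: 0x2B ⊕ 0x12 ⊕ 0x14 = 0x2D.
P'2: 0x29 ⊕ 0x13 ⊕ 0x5C = 0x66.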